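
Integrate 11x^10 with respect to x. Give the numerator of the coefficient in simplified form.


Apply the power rule for integration:
integral of ax^n dx = a/(n+1) * x^(n+1) + C
integral of 11x^10 dx
= 11/11 * x^11 + C
= 1 * x^11 + C
The coefficient in lowest terms is 1 = 1/1, so its numerator is 1

1


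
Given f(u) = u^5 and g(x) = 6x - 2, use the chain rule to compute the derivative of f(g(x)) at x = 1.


Using the chain rule: (f(g(x)))' = f'(g(x)) * g'(x)
First, find g(1):
g(1) = 6 * 1 - 2 = 4
Next, f'(u) = 5u^4
And g'(x) = 6
So f'(g(1)) * g'(1)
= 5 * 4^4 * 6
= 5 * 256 * 6
= 7680

7680


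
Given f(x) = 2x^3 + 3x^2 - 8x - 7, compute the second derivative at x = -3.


First derivative:
f'(x) = 6x^2 + 6x - 8
Second derivative:
f''(x) = 12x + 6
Substitute x = -3:
f''(-3) = 12 * (-3) + 6
= -36 + 6
= -30

-30


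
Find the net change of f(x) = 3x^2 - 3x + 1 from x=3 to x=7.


Net change = f(b) - f(a)
f(x) = 3x^2 - 3x + 1
Compute f(7):
f(7) = 3 * 7^2 - 3 * 7 + 1
= 147 - 21 + 1
= 127
Compute f(3):
f(3) = 3 * 3^2 - 3 * 3 + 1
= 27 - 9 + 1
= 19
Net change = 127 - 19 = 108

108


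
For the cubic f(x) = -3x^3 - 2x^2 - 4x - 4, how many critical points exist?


Find where f'(x) = 0:
f(x) = -3x^3 - 2x^2 - 4x - 4
f'(x) = -9x^2 - 4x - 4
This is a quadratic in x. Use the discriminant to count real roots.
Discriminant = (-4)^2 - 4 * (-9) * (-4)
= 16 - 144
= -128
Since discriminant < 0, f'(x) = 0 has no real solutions.
Number of critical points: 0

0


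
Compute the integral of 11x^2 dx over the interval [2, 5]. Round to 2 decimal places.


Find the antiderivative of 11x^2:
F(x) = 11/3 * x^3
Apply the Fundamental Theorem of Calculus:
F(5) - F(2)
= 11/3 * 5^3 - 11/3 * 2^3
= 11/3 * (125 - 8)
= 11/3 * 117
= 429 = 429.00

429.00


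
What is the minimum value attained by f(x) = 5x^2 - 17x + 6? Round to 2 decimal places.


For a quadratic f(x) = ax^2 + bx + c with a > 0, the minimum is at the vertex.
Vertex x-coordinate: x = -b/(2a)
x = -(-17) / (2 * 5)
x = 17/10
Substitute back to find the minimum value:
f(17/10) = 5 * (17/10)^2 - 17 * (17/10) + 6
= 289/20 - 289/10 + 6
= -169/20 = -8.45

-8.45


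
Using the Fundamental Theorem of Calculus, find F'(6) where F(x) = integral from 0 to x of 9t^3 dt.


By the Fundamental Theorem of Calculus (Part 1):
If F(x) = integral from 0 to x of f(t) dt, then F'(x) = f(x)
Here f(t) = 9t^3
So F'(x) = 9x^3
Evaluate at x = 6:
F'(6) = 9 * 6^3
= 9 * 216
= 1944

1944


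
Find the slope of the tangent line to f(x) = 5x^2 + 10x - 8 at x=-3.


The slope of the tangent line equals f'(x) at the point.
f(x) = 5x^2 + 10x - 8
f'(x) = 10x + 10
At x = -3:
f'(-3) = 10 * (-3) + 10
= -30 + 10
= -20

-20


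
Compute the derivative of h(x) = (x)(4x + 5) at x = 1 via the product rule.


Let u(x) = x and v(x) = 4x + 5
u'(x) = 1
v'(x) = 4
Product rule: h'(x) = u'(x)*v(x) + u(x)*v'(x)
= 1 * (4x + 5) + (x) * 4
At x = 1:
u(1) = 1 * 1 + 0 = 1
v(1) = 4 * 1 + 5 = 9
h'(1) = 1 * 9 + 1 * 4
= 9 + 4
= 13

13


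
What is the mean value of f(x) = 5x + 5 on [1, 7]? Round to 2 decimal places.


Average value = 1/(b-a) * integral from a to b of f(x) dx
First compute the integral of 5x + 5:
F(x) = (5/2)x^2 + 5x
F(7) = 5/2 * 49 + 5 * 7 = 315/2
F(1) = 5/2 * 1 + 5 * 1 = 15/2
Integral = 315/2 - 15/2 = 150
Average = 150 / (7 - 1) = 150 / 6
= 25 = 25.00

25.00


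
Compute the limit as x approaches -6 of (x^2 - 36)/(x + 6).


Direct substitution gives 0/0, so we factor the numerator.
Factor: (x^2 - 36) = (x + 6)(x - 6)
Cancel the common factor (x + 6):
(x^2 - 36)/(x + 6) = (x - 6)
Now substitute x = -6:
= (-6) - (6) = -12

-12


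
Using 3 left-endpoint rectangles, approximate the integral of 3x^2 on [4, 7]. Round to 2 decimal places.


Left Riemann sum uses left endpoints of each subinterval.
Interval: [4, 7], n = 3
dx = (7 - 4) / 3 = 1
Left endpoints: [4, 5, 6]
f values: [48, 75, 108]
Sum = dx * (sum of f values)
= 1 * 231
= 231 = 231.00

231.00


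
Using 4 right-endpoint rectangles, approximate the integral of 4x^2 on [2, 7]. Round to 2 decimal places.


Right Riemann sum uses right endpoints of each subinterval.
Interval: [2, 7], n = 4
dx = (7 - 2) / 4 = 5/4
Right endpoints: [13/4, 9/2, 23/4, 7]
f values: [169/4, 81, 529/4, 196]
Sum = dx * (sum of f values)
= 5/4 * 903/2
= 4515/8 ≈ 564.38

564.38


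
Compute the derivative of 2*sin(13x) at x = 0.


Apply the chain rule to differentiate 2*sin(13x):
d/dx [2*sin(13x)]
= 2 * cos(13x) * d/dx(13x)
= 2 * 13 * cos(13x)
= 26 * cos(13x)
Evaluate at x = 0:
= 26 * cos(0)
= 26 * 1
= 26

26


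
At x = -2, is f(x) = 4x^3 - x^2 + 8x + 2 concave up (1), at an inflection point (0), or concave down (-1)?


Concavity is determined by the sign of f''(x).
f(x) = 4x^3 - x^2 + 8x + 2
f'(x) = 12x^2 - 2x + 8
f''(x) = 24x - 2
f''(-2) = 24 * (-2) - 2
= -48 - 2
= -50
Since f''(-2) < 0, the function is concave down (-1)

-1


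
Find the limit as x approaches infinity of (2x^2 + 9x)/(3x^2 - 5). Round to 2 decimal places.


For limits at infinity with equal-degree polynomials,
we compare leading coefficients.
Numerator leading term: 2x^2
Denominator leading term: 3x^2
Divide both by x^2:
lim = (2 + 9/x) / (3 - 5/x^2)
As x -> infinity, the 1/x and 1/x^2 terms vanish:
= 2/3 ≈ 0.67

0.67


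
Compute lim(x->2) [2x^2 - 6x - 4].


Since polynomials are continuous, we use direct substitution.
lim(x->2) of 2x^2 - 6x - 4
= 2 * 2^2 - 6 * 2 - 4
= 8 - 12 - 4
= -8

-8


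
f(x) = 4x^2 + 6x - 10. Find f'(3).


Differentiate term by term using power and sum rules:
f(x) = 4x^2 + 6x - 10
f'(x) = 8x + 6
Substitute x = 3:
f'(3) = 8 * 3 + 6
= 24 + 6
= 30

30


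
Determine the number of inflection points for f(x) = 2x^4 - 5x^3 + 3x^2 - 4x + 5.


Inflection points occur where f''(x) = 0 and concavity changes.
f(x) = 2x^4 - 5x^3 + 3x^2 - 4x + 5
f'(x) = 8x^3 - 15x^2 + 6x - 4
f''(x) = 24x^2 - 30x + 6
This is a quadratic in x. Use the discriminant to count real roots.
Discriminant = (-30)^2 - 4 * 24 * 6
= 900 - 576
= 324
Since discriminant > 0, f''(x) = 0 has 2 distinct real solutions.
A quadratic with two distinct real roots changes sign at each root, so concavity changes at both.
Number of inflection points: 2

2


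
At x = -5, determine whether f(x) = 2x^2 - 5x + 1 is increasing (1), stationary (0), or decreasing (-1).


Compute f'(x) to determine behavior:
f'(x) = 4x - 5
f'(-5) = 4 * (-5) - 5
= -20 - 5
= -25
Since f'(-5) < 0, the function is decreasing (-1)

-1


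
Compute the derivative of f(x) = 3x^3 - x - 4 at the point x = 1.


Differentiate f(x) = 3x^3 - x - 4 term by term:
f'(x) = 9x^2 - 1
Substitute x = 1:
f'(1) = 9 * 1^2 + 0 * 1 - 1
= 9 + 0 - 1
= 8

8


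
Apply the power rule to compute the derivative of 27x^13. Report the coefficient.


We apply the power rule: d/dx [ax^n] = a*n * x^(n-1)
d/dx [27x^13]
= 27 * 13 * x^(13-1)
= 351x^12
The coefficient is 351

351


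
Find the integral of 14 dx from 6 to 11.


The integral of a constant k over [a, b] equals k * (b - a).
integral from 6 to 11 of 14 dx
= 14 * (11 - 6)
= 14 * 5
= 70

70


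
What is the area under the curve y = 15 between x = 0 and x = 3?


The area under a constant function y = 15 is a rectangle.
Width = 3 - 0 = 3
Height = 15
Area = width * height
= 3 * 15
= 45

45


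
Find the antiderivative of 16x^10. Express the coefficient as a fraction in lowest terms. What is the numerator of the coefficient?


Apply the power rule for integration:
integral of ax^n dx = a/(n+1) * x^(n+1) + C
integral of 16x^10 dx
= 16/11 * x^11 + C
The coefficient in lowest terms is 16/11, and its numerator is 16

16


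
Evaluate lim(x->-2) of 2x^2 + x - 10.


Since polynomials are continuous, we use direct substitution.
lim(x->-2) of 2x^2 + x - 10
= 2 * (-2)^2 + 1 * (-2) - 10
= 8 - 2 - 10
= -4

-4


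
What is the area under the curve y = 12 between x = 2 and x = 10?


The area under a constant function y = 12 is a rectangle.
Width = 10 - 2 = 8
Height = 12
Area = width * height
= 8 * 12
= 96

96


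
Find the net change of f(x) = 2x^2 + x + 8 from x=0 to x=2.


Net change = f(b) - f(a)
f(x) = 2x^2 + x + 8
Compute f(2):
f(2) = 2 * 2^2 + 1 * 2 + 8
= 8 + 2 + 8
= 18
Compute f(0):
f(0) = 2 * 0^2 + 1 * 0 + 8
= 0 + 0 + 8
= 8
Net change = 18 - 8 = 10

10


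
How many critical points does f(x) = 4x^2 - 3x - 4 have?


Find where f'(x) = 0:
f'(x) = 8x - 3
Set f'(x) = 0:
8x - 3 = 0
x = 3 / 8 = 3/8
This is a linear equation in x, so there is exactly one solution.
Number of critical points: 1

1


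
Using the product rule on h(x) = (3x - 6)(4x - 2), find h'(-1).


Let u(x) = 3x - 6 and v(x) = 4x - 2
u'(x) = 3
v'(x) = 4
Product rule: h'(x) = u'(x)*v(x) + u(x)*v'(x)
= 3 * (4x - 2) + (3x - 6) * 4
At x = -1:
u(-1) = 3 * (-1) - 6 = -9
v(-1) = 4 * (-1) - 2 = -6
h'(-1) = 3 * (-6) + (-9) * 4
= -18 - 36
= -54

-54


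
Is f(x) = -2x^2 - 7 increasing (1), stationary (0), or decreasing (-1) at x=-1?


Compute f'(x) to determine behavior:
f'(x) = -4x
f'(-1) = -4 * (-1) + 0
= 4 + 0
= 4
Since f'(-1) > 0, the function is increasing (1)

1


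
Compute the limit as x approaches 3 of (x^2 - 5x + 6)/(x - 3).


Direct substitution gives 0/0, so we factor the numerator.
Factor: (x^2 - 5x + 6) = (x - 3)(x - 2)
Cancel the common factor (x - 3):
(x^2 - 5x + 6)/(x - 3) = (x - 2)
Now substitute x = 3:
= (3) - (2) = 1

1


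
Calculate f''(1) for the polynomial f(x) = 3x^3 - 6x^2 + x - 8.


First derivative:
f'(x) = 9x^2 - 12x + 1
Second derivative:
f''(x) = 18x - 12
Substitute x = 1:
f''(1) = 18 * 1 - 12
= 18 - 12
= 6

6


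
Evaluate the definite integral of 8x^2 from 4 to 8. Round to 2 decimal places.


Find the antiderivative of 8x^2:
F(x) = 8/3 * x^3
Apply the Fundamental Theorem of Calculus:
F(8) - F(4)
= 8/3 * 8^3 - 8/3 * 4^3
= 8/3 * (512 - 64)
= 8/3 * 448
= 3584/3 ≈ 1194.67

1194.67


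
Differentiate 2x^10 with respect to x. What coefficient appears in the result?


We apply the power rule: d/dx [ax^n] = a*n * x^(n-1)
d/dx [2x^10]
= 2 * 10 * x^(10-1)
= 20x^9
The coefficient is 20

20


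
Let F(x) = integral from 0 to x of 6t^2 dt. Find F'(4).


By the Fundamental Theorem of Calculus (Part 1):
If F(x) = integral from 0 to x of f(t) dt, then F'(x) = f(x)
Here f(t) = 6t^2
So F'(x) = 6x^2
Evaluate at x = 4:
F'(4) = 6 * 4^2
= 6 * 16
= 96

96


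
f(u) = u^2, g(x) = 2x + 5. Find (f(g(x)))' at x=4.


Using the chain rule: (f(g(x)))' = f'(g(x)) * g'(x)
First, find g(4):
g(4) = 2 * 4 + 5 = 13
Next, f'(u) = 2u
And g'(x) = 2
So f'(g(4)) * g'(4)
= 2 * 13 * 2
= 52

52


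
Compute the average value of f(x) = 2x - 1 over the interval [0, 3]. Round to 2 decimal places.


Average value = 1/(b-a) * integral from a to b of f(x) dx
First compute the integral of 2x - 1:
F(x) = x^2 - x
F(3) = 1 * 9 - 1 * 3 = 6
F(0) = 1 * 0 - 1 * 0 = 0
Integral = 6 - 0 = 6
Average = 6 / (3 - 0) = 6 / 3
= 2 = 2.00

2.00


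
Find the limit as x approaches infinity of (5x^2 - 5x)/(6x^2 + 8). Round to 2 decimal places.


For limits at infinity with equal-degree polynomials,
we compare leading coefficients.
Numerator leading term: 5x^2
Denominator leading term: 6x^2
Divide both by x^2:
lim = (5 - 5/x) / (6 + 8/x^2)
As x -> infinity, the 1/x and 1/x^2 terms vanish:
= 5/6 ≈ 0.83

0.83


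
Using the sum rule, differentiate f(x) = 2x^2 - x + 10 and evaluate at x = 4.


Differentiate term by term using power and sum rules:
f(x) = 2x^2 - x + 10
f'(x) = 4x - 1
Substitute x = 4:
f'(4) = 4 * 4 - 1
= 16 - 1
= 15

15


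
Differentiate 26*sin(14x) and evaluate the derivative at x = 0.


Apply the chain rule to differentiate 26*sin(14x):
d/dx [26*sin(14x)]
= 26 * cos(14x) * d/dx(14x)
= 26 * 14 * cos(14x)
= 364 * cos(14x)
Evaluate at x = 0:
= 364 * cos(0)
= 364 * 1
= 364

364


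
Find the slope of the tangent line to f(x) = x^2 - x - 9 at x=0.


The slope of the tangent line equals f'(x) at the point.
f(x) = x^2 - x - 9
f'(x) = 2x - 1
At x = 0:
f'(0) = 2 * 0 - 1
= 0 - 1
= -1

-1


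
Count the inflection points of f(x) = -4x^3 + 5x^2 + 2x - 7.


Inflection points occur where f''(x) = 0 and concavity changes.
f(x) = -4x^3 + 5x^2 + 2x - 7
f'(x) = -12x^2 + 10x + 2
f''(x) = -24x + 10
Set f''(x) = 0:
-24x + 10 = 0
x = -10 / (-24) = 5/12
Since f''(x) is linear (degree 1), it changes sign at this point.
Therefore there is exactly 1 inflection point.

1


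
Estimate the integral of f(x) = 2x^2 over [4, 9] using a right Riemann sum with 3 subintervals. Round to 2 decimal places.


Right Riemann sum uses right endpoints of each subinterval.
Interval: [4, 9], n = 3
dx = (9 - 4) / 3 = 5/3
Right endpoints: [17/3, 22/3, 9]
f values: [578/9, 968/9, 162]
Sum = dx * (sum of f values)
= 5/3 * 3004/9
= 15020/27 ≈ 556.30

556.30


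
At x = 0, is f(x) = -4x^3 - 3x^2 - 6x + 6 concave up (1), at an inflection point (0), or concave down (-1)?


Concavity is determined by the sign of f''(x).
f(x) = -4x^3 - 3x^2 - 6x + 6
f'(x) = -12x^2 - 6x - 6
f''(x) = -24x - 6
f''(0) = -24 * 0 - 6
= 0 - 6
= -6
Since f''(0) < 0, the function is concave down (-1)

-1


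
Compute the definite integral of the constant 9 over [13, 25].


The integral of a constant k over [a, b] equals k * (b - a).
integral from 13 to 25 of 9 dx
= 9 * (25 - 13)
= 9 * 12
= 108

108


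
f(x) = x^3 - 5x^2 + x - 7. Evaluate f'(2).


Differentiate f(x) = x^3 - 5x^2 + x - 7 term by term:
f'(x) = 3x^2 - 10x + 1
Substitute x = 2:
f'(2) = 3 * 2^2 - 10 * 2 + 1
= 12 - 20 + 1
= -7

-7


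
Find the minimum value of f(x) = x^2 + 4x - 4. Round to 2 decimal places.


For a quadratic f(x) = ax^2 + bx + c with a > 0, the minimum is at the vertex.
Vertex x-coordinate: x = -b/(2a)
x = -(4) / (2 * 1)
x = -4/2 = -2
Substitute back to find the minimum value:
f(-2) = 1 * (-2)^2 + 4 * (-2) - 4
= 4 - 8 - 4
= -8 = -8.00

-8.00


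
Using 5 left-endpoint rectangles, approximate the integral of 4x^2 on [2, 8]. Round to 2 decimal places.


Left Riemann sum uses left endpoints of each subinterval.
Interval: [2, 8], n = 5
dx = (8 - 2) / 5 = 6/5
Left endpoints: [2, 16/5, 22/5, 28/5, 34/5]
f values: [16, 1024/25, 1936/25, 3136/25, 4624/25]
Sum = dx * (sum of f values)
= 6/5 * 2224/5
= 13344/25 = 533.76

533.76


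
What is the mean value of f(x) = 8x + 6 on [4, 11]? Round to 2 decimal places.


Average value = 1/(b-a) * integral from a to b of f(x) dx
First compute the integral of 8x + 6:
F(x) = 4x^2 + 6x
F(11) = 4 * 121 + 6 * 11 = 550
F(4) = 4 * 16 + 6 * 4 = 88
Integral = 550 - 88 = 462
Average = 462 / (11 - 4) = 462 / 7
= 66 = 66.00

66.00


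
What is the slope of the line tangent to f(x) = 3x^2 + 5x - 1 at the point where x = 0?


The slope of the tangent line equals f'(x) at the point.
f(x) = 3x^2 + 5x - 1
f'(x) = 6x + 5
At x = 0:
f'(0) = 6 * 0 + 5
= 0 + 5
= 5

5


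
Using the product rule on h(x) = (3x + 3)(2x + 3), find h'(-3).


Let u(x) = 3x + 3 and v(x) = 2x + 3
u'(x) = 3
v'(x) = 2
Product rule: h'(x) = u'(x)*v(x) + u(x)*v'(x)
= 3 * (2x + 3) + (3x + 3) * 2
At x = -3:
u(-3) = 3 * (-3) + 3 = -6
v(-3) = 2 * (-3) + 3 = -3
h'(-3) = 3 * (-3) + (-6) * 2
= -9 - 12
= -21

-21


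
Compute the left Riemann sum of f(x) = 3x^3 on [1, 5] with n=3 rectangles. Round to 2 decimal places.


Left Riemann sum uses left endpoints of each subinterval.
Interval: [1, 5], n = 3
dx = (5 - 1) / 3 = 4/3
Left endpoints: [1, 7/3, 11/3]
f values: [3, 343/9, 1331/9]
Sum = dx * (sum of f values)
= 4/3 * 189
= 252 = 252.00

252.00


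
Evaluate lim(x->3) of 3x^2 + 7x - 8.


Since polynomials are continuous, we use direct substitution.
lim(x->3) of 3x^2 + 7x - 8
= 3 * 3^2 + 7 * 3 - 8
= 27 + 21 - 8
= 40

40


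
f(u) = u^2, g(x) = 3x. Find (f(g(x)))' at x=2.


Using the chain rule: (f(g(x)))' = f'(g(x)) * g'(x)
First, find g(2):
g(2) = 3 * 2 + 0 = 6
Next, f'(u) = 2u
And g'(x) = 3
So f'(g(2)) * g'(2)
= 2 * 6 * 3
= 36

36


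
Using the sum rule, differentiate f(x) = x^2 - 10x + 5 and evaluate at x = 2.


Differentiate term by term using power and sum rules:
f(x) = x^2 - 10x + 5
f'(x) = 2x - 10
Substitute x = 2:
f'(2) = 2 * 2 - 10
= 4 - 10
= -6

-6


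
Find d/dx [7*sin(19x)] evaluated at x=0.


Apply the chain rule to differentiate 7*sin(19x):
d/dx [7*sin(19x)]
= 7 * cos(19x) * d/dx(19x)
= 7 * 19 * cos(19x)
= 133 * cos(19x)
Evaluate at x = 0:
= 133 * cos(0)
= 133 * 1
= 133

133


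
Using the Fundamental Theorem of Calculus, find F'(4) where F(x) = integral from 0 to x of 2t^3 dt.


By the Fundamental Theorem of Calculus (Part 1):
If F(x) = integral from 0 to x of f(t) dt, then F'(x) = f(x)
Here f(t) = 2t^3
So F'(x) = 2x^3
Evaluate at x = 4:
F'(4) = 2 * 4^3
= 2 * 64
= 128

128


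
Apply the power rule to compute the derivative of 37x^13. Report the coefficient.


We apply the power rule: d/dx [ax^n] = a*n * x^(n-1)
d/dx [37x^13]
= 37 * 13 * x^(13-1)
= 481x^12
The coefficient is 481

481


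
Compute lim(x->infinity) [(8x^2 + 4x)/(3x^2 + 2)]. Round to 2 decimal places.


For limits at infinity with equal-degree polynomials,
we compare leading coefficients.
Numerator leading term: 8x^2
Denominator leading term: 3x^2
Divide both by x^2:
lim = (8 + 4/x) / (3 + 2/x^2)
As x -> infinity, the 1/x and 1/x^2 terms vanish:
= 8/3 ≈ 2.67

2.67


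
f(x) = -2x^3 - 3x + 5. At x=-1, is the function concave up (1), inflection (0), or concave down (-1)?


Concavity is determined by the sign of f''(x).
f(x) = -2x^3 - 3x + 5
f'(x) = -6x^2 - 3
f''(x) = -12x
f''(-1) = -12 * (-1) + 0
= 12 + 0
= 12
Since f''(-1) > 0, the function is concave up (1)

1


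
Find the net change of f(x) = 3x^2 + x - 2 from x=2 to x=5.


Net change = f(b) - f(a)
f(x) = 3x^2 + x - 2
Compute f(5):
f(5) = 3 * 5^2 + 1 * 5 - 2
= 75 + 5 - 2
= 78
Compute f(2):
f(2) = 3 * 2^2 + 1 * 2 - 2
= 12 + 2 - 2
= 12
Net change = 78 - 12 = 66

66


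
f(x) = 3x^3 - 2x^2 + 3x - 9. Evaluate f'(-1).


Differentiate f(x) = 3x^3 - 2x^2 + 3x - 9 term by term:
f'(x) = 9x^2 - 4x + 3
Substitute x = -1:
f'(-1) = 9 * (-1)^2 - 4 * (-1) + 3
= 9 + 4 + 3
= 16

16


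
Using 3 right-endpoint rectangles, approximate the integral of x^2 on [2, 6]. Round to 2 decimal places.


Right Riemann sum uses right endpoints of each subinterval.
Interval: [2, 6], n = 3
dx = (6 - 2) / 3 = 4/3
Right endpoints: [10/3, 14/3, 6]
f values: [100/9, 196/9, 36]
Sum = dx * (sum of f values)
= 4/3 * 620/9
= 2480/27 ≈ 91.85

91.85


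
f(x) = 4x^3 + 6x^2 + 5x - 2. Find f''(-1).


First derivative:
f'(x) = 12x^2 + 12x + 5
Second derivative:
f''(x) = 24x + 12
Substitute x = -1:
f''(-1) = 24 * (-1) + 12
= -24 + 12
= -12

-12


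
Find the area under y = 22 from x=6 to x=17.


The area under a constant function y = 22 is a rectangle.
Width = 17 - 6 = 11
Height = 22
Area = width * height
= 11 * 22
= 242

242


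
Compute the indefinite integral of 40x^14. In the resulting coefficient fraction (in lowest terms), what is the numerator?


Apply the power rule for integration:
integral of ax^n dx = a/(n+1) * x^(n+1) + C
integral of 40x^14 dx
= 40/15 * x^15 + C
= 8/3 * x^15 + C
The coefficient in lowest terms is 8/3, and its numerator is 8

8


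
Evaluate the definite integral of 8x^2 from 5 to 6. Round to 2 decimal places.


Find the antiderivative of 8x^2:
F(x) = 8/3 * x^3
Apply the Fundamental Theorem of Calculus:
F(6) - F(5)
= 8/3 * 6^3 - 8/3 * 5^3
= 8/3 * (216 - 125)
= 8/3 * 91
= 728/3 ≈ 242.67

242.67


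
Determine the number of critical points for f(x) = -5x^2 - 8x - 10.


Find where f'(x) = 0:
f'(x) = -10x - 8
Set f'(x) = 0:
-10x - 8 = 0
x = 8 / (-10) = -4/5
This is a linear equation in x, so there is exactly one solution.
Number of critical points: 1

1


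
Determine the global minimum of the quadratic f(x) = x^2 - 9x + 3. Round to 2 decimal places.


For a quadratic f(x) = ax^2 + bx + c with a > 0, the minimum is at the vertex.
Vertex x-coordinate: x = -b/(2a)
x = -(-9) / (2 * 1)
x = 9/2
Substitute back to find the minimum value:
f(9/2) = 1 * (9/2)^2 - 9 * (9/2) + 3
= 81/4 - 81/2 + 3
= -69/4 = -17.25

-17.25


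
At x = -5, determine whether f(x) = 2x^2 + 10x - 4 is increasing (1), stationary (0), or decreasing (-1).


Compute f'(x) to determine behavior:
f'(x) = 4x + 10
f'(-5) = 4 * (-5) + 10
= -20 + 10
= -10
Since f'(-5) < 0, the function is decreasing (-1)

-1


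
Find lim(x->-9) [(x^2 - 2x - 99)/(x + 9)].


Direct substitution gives 0/0, so we factor the numerator.
Factor: (x^2 - 2x - 99) = (x + 9)(x - 11)
Cancel the common factor (x + 9):
(x^2 - 2x - 99)/(x + 9) = (x - 11)
Now substitute x = -9:
= (-9) - (11) = -20

-20


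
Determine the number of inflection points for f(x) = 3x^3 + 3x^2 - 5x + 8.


Inflection points occur where f''(x) = 0 and concavity changes.
f(x) = 3x^3 + 3x^2 - 5x + 8
f'(x) = 9x^2 + 6x - 5
f''(x) = 18x + 6
Set f''(x) = 0:
18x + 6 = 0
x = -6 / 18 = -1/3
Since f''(x) is linear (degree 1), it changes sign at this point.
Therefore there is exactly 1 inflection point.

1


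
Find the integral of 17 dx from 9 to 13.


The integral of a constant k over [a, b] equals k * (b - a).
integral from 9 to 13 of 17 dx
= 17 * (13 - 9)
= 17 * 4
= 68

68


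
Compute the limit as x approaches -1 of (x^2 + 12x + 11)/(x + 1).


Direct substitution gives 0/0, so we factor the numerator.
Factor: (x^2 + 12x + 11) = (x + 1)(x + 11)
Cancel the common factor (x + 1):
(x^2 + 12x + 11)/(x + 1) = (x + 11)
Now substitute x = -1:
= (-1) - (-11) = 10

10


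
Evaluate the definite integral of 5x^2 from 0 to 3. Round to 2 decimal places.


Find the antiderivative of 5x^2:
F(x) = 5/3 * x^3
Apply the Fundamental Theorem of Calculus:
F(3) - F(0)
= 5/3 * 3^3 - 5/3 * 0^3
= 5/3 * (27 - 0)
= 5/3 * 27
= 45 = 45.00

45.00


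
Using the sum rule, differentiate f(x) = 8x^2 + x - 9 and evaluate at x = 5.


Differentiate term by term using power and sum rules:
f(x) = 8x^2 + x - 9
f'(x) = 16x + 1
Substitute x = 5:
f'(5) = 16 * 5 + 1
= 80 + 1
= 81

81


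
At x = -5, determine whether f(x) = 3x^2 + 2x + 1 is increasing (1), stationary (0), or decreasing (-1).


Compute f'(x) to determine behavior:
f'(x) = 6x + 2
f'(-5) = 6 * (-5) + 2
= -30 + 2
= -28
Since f'(-5) < 0, the function is decreasing (-1)

-1


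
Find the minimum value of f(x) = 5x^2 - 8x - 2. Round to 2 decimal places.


For a quadratic f(x) = ax^2 + bx + c with a > 0, the minimum is at the vertex.
Vertex x-coordinate: x = -b/(2a)
x = -(-8) / (2 * 5)
x = 8/10 = 4/5
Substitute back to find the minimum value:
f(4/5) = 5 * (4/5)^2 - 8 * (4/5) - 2
= 16/5 - 32/5 - 2
= -26/5 = -5.20

-5.20


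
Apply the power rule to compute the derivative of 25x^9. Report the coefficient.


We apply the power rule: d/dx [ax^n] = a*n * x^(n-1)
d/dx [25x^9]
= 25 * 9 * x^(9-1)
= 225x^8
The coefficient is 225

225


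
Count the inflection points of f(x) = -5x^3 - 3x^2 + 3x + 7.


Inflection points occur where f''(x) = 0 and concavity changes.
f(x) = -5x^3 - 3x^2 + 3x + 7
f'(x) = -15x^2 - 6x + 3
f''(x) = -30x - 6
Set f''(x) = 0:
-30x - 6 = 0
x = 6 / (-30) = -1/5
Since f''(x) is linear (degree 1), it changes sign at this point.
Therefore there is exactly 1 inflection point.

1


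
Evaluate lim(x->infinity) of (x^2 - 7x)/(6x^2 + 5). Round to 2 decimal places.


For limits at infinity with equal-degree polynomials,
we compare leading coefficients.
Numerator leading term: x^2
Denominator leading term: 6x^2
Divide both by x^2:
lim = (1 - 7/x) / (6 + 5/x^2)
As x -> infinity, the 1/x and 1/x^2 terms vanish:
= 1/6 ≈ 0.17

0.17


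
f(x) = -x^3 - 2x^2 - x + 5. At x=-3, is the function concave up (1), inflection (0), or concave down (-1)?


Concavity is determined by the sign of f''(x).
f(x) = -x^3 - 2x^2 - x + 5
f'(x) = -3x^2 - 4x - 1
f''(x) = -6x - 4
f''(-3) = -6 * (-3) - 4
= 18 - 4
= 14
Since f''(-3) > 0, the function is concave up (1)

1


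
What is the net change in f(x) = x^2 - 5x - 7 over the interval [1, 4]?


Net change = f(b) - f(a)
f(x) = x^2 - 5x - 7
Compute f(4):
f(4) = 1 * 4^2 - 5 * 4 - 7
= 16 - 20 - 7
= -11
Compute f(1):
f(1) = 1 * 1^2 - 5 * 1 - 7
= 1 - 5 - 7
= -11
Net change = -11 - (-11) = 0

0


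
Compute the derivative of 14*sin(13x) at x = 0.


Apply the chain rule to differentiate 14*sin(13x):
d/dx [14*sin(13x)]
= 14 * cos(13x) * d/dx(13x)
= 14 * 13 * cos(13x)
= 182 * cos(13x)
Evaluate at x = 0:
= 182 * cos(0)
= 182 * 1
= 182

182


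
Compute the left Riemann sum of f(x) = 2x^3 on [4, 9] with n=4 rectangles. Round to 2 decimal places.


Left Riemann sum uses left endpoints of each subinterval.
Interval: [4, 9], n = 4
dx = (9 - 4) / 4 = 5/4
Left endpoints: [4, 21/4, 13/2, 31/4]
f values: [128, 9261/32, 2197/4, 29791/32]
Sum = dx * (sum of f values)
= 5/4 * 15181/8
= 75905/32 ≈ 2372.03

2372.03


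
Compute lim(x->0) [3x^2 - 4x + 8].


Since polynomials are continuous, we use direct substitution.
lim(x->0) of 3x^2 - 4x + 8
= 3 * 0^2 - 4 * 0 + 8
= 0 + 0 + 8
= 8

8


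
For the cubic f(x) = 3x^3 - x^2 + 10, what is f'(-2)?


Differentiate f(x) = 3x^3 - x^2 + 10 term by term:
f'(x) = 9x^2 - 2x
Substitute x = -2:
f'(-2) = 9 * (-2)^2 - 2 * (-2) + 0
= 36 + 4 + 0
= 40

40


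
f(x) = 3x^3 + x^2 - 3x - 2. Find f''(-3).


First derivative:
f'(x) = 9x^2 + 2x - 3
Second derivative:
f''(x) = 18x + 2
Substitute x = -3:
f''(-3) = 18 * (-3) + 2
= -54 + 2
= -52

-52


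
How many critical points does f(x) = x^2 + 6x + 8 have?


Find where f'(x) = 0:
f'(x) = 2x + 6
Set f'(x) = 0:
2x + 6 = 0
x = -6 / 2 = -3
This is a linear equation in x, so there is exactly one solution.
Number of critical points: 1

1


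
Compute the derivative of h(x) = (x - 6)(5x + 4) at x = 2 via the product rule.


Let u(x) = x - 6 and v(x) = 5x + 4
u'(x) = 1
v'(x) = 5
Product rule: h'(x) = u'(x)*v(x) + u(x)*v'(x)
= 1 * (5x + 4) + (x - 6) * 5
At x = 2:
u(2) = 1 * 2 - 6 = -4
v(2) = 5 * 2 + 4 = 14
h'(2) = 1 * 14 + (-4) * 5
= 14 - 20
= -6

-6


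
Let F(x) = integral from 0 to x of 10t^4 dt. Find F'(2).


By the Fundamental Theorem of Calculus (Part 1):
If F(x) = integral from 0 to x of f(t) dt, then F'(x) = f(x)
Here f(t) = 10t^4
So F'(x) = 10x^4
Evaluate at x = 2:
F'(2) = 10 * 2^4
= 10 * 16
= 160

160


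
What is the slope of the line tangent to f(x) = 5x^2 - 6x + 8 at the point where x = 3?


The slope of the tangent line equals f'(x) at the point.
f(x) = 5x^2 - 6x + 8
f'(x) = 10x - 6
At x = 3:
f'(3) = 10 * 3 - 6
= 30 - 6
= 24

24


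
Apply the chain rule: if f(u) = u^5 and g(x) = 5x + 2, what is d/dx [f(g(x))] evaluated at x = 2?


Using the chain rule: (f(g(x)))' = f'(g(x)) * g'(x)
First, find g(2):
g(2) = 5 * 2 + 2 = 12
Next, f'(u) = 5u^4
And g'(x) = 5
So f'(g(2)) * g'(2)
= 5 * 12^4 * 5
= 5 * 20736 * 5
= 518400

518400


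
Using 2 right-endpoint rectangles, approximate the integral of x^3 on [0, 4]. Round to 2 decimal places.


Right Riemann sum uses right endpoints of each subinterval.
Interval: [0, 4], n = 2
dx = (4 - 0) / 2 = 2
Right endpoints: [2, 4]
f values: [8, 64]
Sum = dx * (sum of f values)
= 2 * 72
= 144 = 144.00

144.00


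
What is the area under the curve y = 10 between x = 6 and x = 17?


The area under a constant function y = 10 is a rectangle.
Width = 17 - 6 = 11
Height = 10
Area = width * height
= 11 * 10
= 110

110


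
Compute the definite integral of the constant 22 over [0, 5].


The integral of a constant k over [a, b] equals k * (b - a).
integral from 0 to 5 of 22 dx
= 22 * (5 - 0)
= 22 * 5
= 110

110


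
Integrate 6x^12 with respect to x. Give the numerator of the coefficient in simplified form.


Apply the power rule for integration:
integral of ax^n dx = a/(n+1) * x^(n+1) + C
integral of 6x^12 dx
= 6/13 * x^13 + C
The coefficient in lowest terms is 6/13, and its numerator is 6

6


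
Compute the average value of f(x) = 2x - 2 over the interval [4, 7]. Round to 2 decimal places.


Average value = 1/(b-a) * integral from a to b of f(x) dx
First compute the integral of 2x - 2:
F(x) = x^2 - 2x
F(7) = 1 * 49 - 2 * 7 = 35
F(4) = 1 * 16 - 2 * 4 = 8
Integral = 35 - 8 = 27
Average = 27 / (7 - 4) = 27 / 3
= 9 = 9.00

9.00


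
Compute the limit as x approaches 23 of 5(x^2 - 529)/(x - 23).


Direct substitution gives 0/0, so we factor the numerator.
Factor: 5(x^2 - 529) = 5 * (x - 23)(x + 23)
Cancel the common factor (x - 23):
5(x^2 - 529)/(x - 23) = 5 * (x + 23)
Now substitute x = 23:
= 5 * (23 + 23) = 230

230


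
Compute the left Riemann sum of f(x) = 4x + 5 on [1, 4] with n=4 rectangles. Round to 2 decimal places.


Left Riemann sum uses left endpoints of each subinterval.
Interval: [1, 4], n = 4
dx = (4 - 1) / 4 = 3/4
Left endpoints: [1, 7/4, 5/2, 13/4]
f values: [9, 12, 15, 18]
Sum = dx * (sum of f values)
= 3/4 * 54
= 81/2 = 40.50

40.50


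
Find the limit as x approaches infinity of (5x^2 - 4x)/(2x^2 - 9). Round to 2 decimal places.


For limits at infinity with equal-degree polynomials,
we compare leading coefficients.
Numerator leading term: 5x^2
Denominator leading term: 2x^2
Divide both by x^2:
lim = (5 - 4/x) / (2 - 9/x^2)
As x -> infinity, the 1/x and 1/x^2 terms vanish:
= 5/2 = 2.50

2.50


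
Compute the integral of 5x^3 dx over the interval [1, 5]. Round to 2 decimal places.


Find the antiderivative of 5x^3:
F(x) = 5/4 * x^4
Apply the Fundamental Theorem of Calculus:
F(5) - F(1)
= 5/4 * 5^4 - 5/4 * 1^4
= 5/4 * (625 - 1)
= 5/4 * 624
= 780 = 780.00

780.00


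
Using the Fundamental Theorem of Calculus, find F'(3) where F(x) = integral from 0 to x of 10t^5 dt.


By the Fundamental Theorem of Calculus (Part 1):
If F(x) = integral from 0 to x of f(t) dt, then F'(x) = f(x)
Here f(t) = 10t^5
So F'(x) = 10x^5
Evaluate at x = 3:
F'(3) = 10 * 3^5
= 10 * 243
= 2430

2430


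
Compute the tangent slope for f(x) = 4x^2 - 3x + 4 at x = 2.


The slope of the tangent line equals f'(x) at the point.
f(x) = 4x^2 - 3x + 4
f'(x) = 8x - 3
At x = 2:
f'(2) = 8 * 2 - 3
= 16 - 3
= 13

13


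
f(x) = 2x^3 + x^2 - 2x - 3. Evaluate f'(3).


Differentiate f(x) = 2x^3 + x^2 - 2x - 3 term by term:
f'(x) = 6x^2 + 2x - 2
Substitute x = 3:
f'(3) = 6 * 3^2 + 2 * 3 - 2
= 54 + 6 - 2
= 58

58


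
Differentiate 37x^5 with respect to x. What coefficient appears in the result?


We apply the power rule: d/dx [ax^n] = a*n * x^(n-1)
d/dx [37x^5]
= 37 * 5 * x^(5-1)
= 185x^4
The coefficient is 185

185


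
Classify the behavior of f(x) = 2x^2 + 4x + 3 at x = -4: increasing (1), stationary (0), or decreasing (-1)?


Compute f'(x) to determine behavior:
f'(x) = 4x + 4
f'(-4) = 4 * (-4) + 4
= -16 + 4
= -12
Since f'(-4) < 0, the function is decreasing (-1)

-1


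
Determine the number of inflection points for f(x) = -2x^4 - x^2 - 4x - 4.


Inflection points occur where f''(x) = 0 and concavity changes.
f(x) = -2x^4 - x^2 - 4x - 4
f'(x) = -8x^3 - 2x - 4
f''(x) = -24x^2 - 2
This is a quadratic in x. Use the discriminant to count real roots.
Discriminant = (0)^2 - 4 * (-24) * (-2)
= 0 - 192
= -192
Since discriminant < 0, f''(x) = 0 has no real solutions.
Number of inflection points: 0

0


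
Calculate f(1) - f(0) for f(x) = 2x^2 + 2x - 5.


Net change = f(b) - f(a)
f(x) = 2x^2 + 2x - 5
Compute f(1):
f(1) = 2 * 1^2 + 2 * 1 - 5
= 2 + 2 - 5
= -1
Compute f(0):
f(0) = 2 * 0^2 + 2 * 0 - 5
= 0 + 0 - 5
= -5
Net change = -1 - (-5) = 4

4


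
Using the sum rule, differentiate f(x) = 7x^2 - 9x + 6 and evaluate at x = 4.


Differentiate term by term using power and sum rules:
f(x) = 7x^2 - 9x + 6
f'(x) = 14x - 9
Substitute x = 4:
f'(4) = 14 * 4 - 9
= 56 - 9
= 47

47


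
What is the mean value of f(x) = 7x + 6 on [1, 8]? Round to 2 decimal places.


Average value = 1/(b-a) * integral from a to b of f(x) dx
First compute the integral of 7x + 6:
F(x) = (7/2)x^2 + 6x
F(8) = 7/2 * 64 + 6 * 8 = 272
F(1) = 7/2 * 1 + 6 * 1 = 19/2
Integral = 272 - 19/2 = 525/2
Average = (525/2) / (8 - 1) = (525/2) / 7
= 75/2 = 37.50

37.50


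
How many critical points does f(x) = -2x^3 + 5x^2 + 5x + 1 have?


Find where f'(x) = 0:
f(x) = -2x^3 + 5x^2 + 5x + 1
f'(x) = -6x^2 + 10x + 5
This is a quadratic in x. Use the discriminant to count real roots.
Discriminant = (10)^2 - 4 * (-6) * 5
= 100 - (-120)
= 220
Since discriminant > 0, f'(x) = 0 has 2 real solutions.
Number of critical points: 2

2


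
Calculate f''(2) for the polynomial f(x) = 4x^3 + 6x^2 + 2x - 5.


First derivative:
f'(x) = 12x^2 + 12x + 2
Second derivative:
f''(x) = 24x + 12
Substitute x = 2:
f''(2) = 24 * 2 + 12
= 48 + 12
= 60

60


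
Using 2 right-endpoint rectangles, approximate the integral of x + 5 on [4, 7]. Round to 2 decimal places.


Right Riemann sum uses right endpoints of each subinterval.
Interval: [4, 7], n = 2
dx = (7 - 4) / 2 = 3/2
Right endpoints: [11/2, 7]
f values: [21/2, 12]
Sum = dx * (sum of f values)
= 3/2 * 45/2
= 135/4 = 33.75

33.75


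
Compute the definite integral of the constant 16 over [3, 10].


The integral of a constant k over [a, b] equals k * (b - a).
integral from 3 to 10 of 16 dx
= 16 * (10 - 3)
= 16 * 7
= 112

112


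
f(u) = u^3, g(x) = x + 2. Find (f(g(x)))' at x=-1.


Using the chain rule: (f(g(x)))' = f'(g(x)) * g'(x)
First, find g(-1):
g(-1) = 1 * (-1) + 2 = 1
Next, f'(u) = 3u^2
And g'(x) = 1
So f'(g(-1)) * g'(-1)
= 3 * 1^2 * 1
= 3 * 1 * 1
= 3

3


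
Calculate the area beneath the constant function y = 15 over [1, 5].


The area under a constant function y = 15 is a rectangle.
Width = 5 - 1 = 4
Height = 15
Area = width * height
= 4 * 15
= 60

60


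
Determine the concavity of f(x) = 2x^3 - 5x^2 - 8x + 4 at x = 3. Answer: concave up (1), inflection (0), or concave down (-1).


Concavity is determined by the sign of f''(x).
f(x) = 2x^3 - 5x^2 - 8x + 4
f'(x) = 6x^2 - 10x - 8
f''(x) = 12x - 10
f''(3) = 12 * 3 - 10
= 36 - 10
= 26
Since f''(3) > 0, the function is concave up (1)

1


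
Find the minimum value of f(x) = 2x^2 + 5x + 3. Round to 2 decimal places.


For a quadratic f(x) = ax^2 + bx + c with a > 0, the minimum is at the vertex.
Vertex x-coordinate: x = -b/(2a)
x = -(5) / (2 * 2)
x = -5/4
Substitute back to find the minimum value:
f(-5/4) = 2 * (-5/4)^2 + 5 * (-5/4) + 3
= 25/8 - 25/4 + 3
= -1/8 ≈ -0.13

-0.13


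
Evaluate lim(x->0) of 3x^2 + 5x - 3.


Since polynomials are continuous, we use direct substitution.
lim(x->0) of 3x^2 + 5x - 3
= 3 * 0^2 + 5 * 0 - 3
= 0 + 0 - 3
= -3

-3


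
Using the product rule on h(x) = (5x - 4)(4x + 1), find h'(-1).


Let u(x) = 5x - 4 and v(x) = 4x + 1
u'(x) = 5
v'(x) = 4
Product rule: h'(x) = u'(x)*v(x) + u(x)*v'(x)
= 5 * (4x + 1) + (5x - 4) * 4
At x = -1:
u(-1) = 5 * (-1) - 4 = -9
v(-1) = 4 * (-1) + 1 = -3
h'(-1) = 5 * (-3) + (-9) * 4
= -15 - 36
= -51

-51


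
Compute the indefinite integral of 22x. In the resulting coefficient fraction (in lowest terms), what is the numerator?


Apply the power rule for integration:
integral of ax^n dx = a/(n+1) * x^(n+1) + C
integral of 22x dx
= 22/2 * x^2 + C
= 11 * x^2 + C
The coefficient in lowest terms is 11 = 11/1, so its numerator is 11

11


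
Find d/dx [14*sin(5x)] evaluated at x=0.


Apply the chain rule to differentiate 14*sin(5x):
d/dx [14*sin(5x)]
= 14 * cos(5x) * d/dx(5x)
= 14 * 5 * cos(5x)
= 70 * cos(5x)
Evaluate at x = 0:
= 70 * cos(0)
= 70 * 1
= 70

70


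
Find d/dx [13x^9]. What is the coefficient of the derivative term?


We apply the power rule: d/dx [ax^n] = a*n * x^(n-1)
d/dx [13x^9]
= 13 * 9 * x^(9-1)
= 117x^8
The coefficient is 117

117


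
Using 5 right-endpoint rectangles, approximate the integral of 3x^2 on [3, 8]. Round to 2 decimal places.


Right Riemann sum uses right endpoints of each subinterval.
Interval: [3, 8], n = 5
dx = (8 - 3) / 5 = 1
Right endpoints: [4, 5, 6, 7, 8]
f values: [48, 75, 108, 147, 192]
Sum = dx * (sum of f values)
= 1 * 570
= 570 = 570.00

570.00


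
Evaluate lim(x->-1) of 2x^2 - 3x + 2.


Since polynomials are continuous, we use direct substitution.
lim(x->-1) of 2x^2 - 3x + 2
= 2 * (-1)^2 - 3 * (-1) + 2
= 2 + 3 + 2
= 7

7


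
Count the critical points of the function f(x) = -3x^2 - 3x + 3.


Find where f'(x) = 0:
f'(x) = -6x - 3
Set f'(x) = 0:
-6x - 3 = 0
x = 3 / (-6) = -1/2
This is a linear equation in x, so there is exactly one solution.
Number of critical points: 1

1


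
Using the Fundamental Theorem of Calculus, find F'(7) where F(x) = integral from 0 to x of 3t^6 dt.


By the Fundamental Theorem of Calculus (Part 1):
If F(x) = integral from 0 to x of f(t) dt, then F'(x) = f(x)
Here f(t) = 3t^6
So F'(x) = 3x^6
Evaluate at x = 7:
F'(7) = 3 * 7^6
= 3 * 117649
= 352947

352947


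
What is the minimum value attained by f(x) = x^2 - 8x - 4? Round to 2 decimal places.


For a quadratic f(x) = ax^2 + bx + c with a > 0, the minimum is at the vertex.
Vertex x-coordinate: x = -b/(2a)
x = -(-8) / (2 * 1)
x = 8/2 = 4
Substitute back to find the minimum value:
f(4) = 1 * 4^2 - 8 * 4 - 4
= 16 - 32 - 4
= -20 = -20.00

-20.00


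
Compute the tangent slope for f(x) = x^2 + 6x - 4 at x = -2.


The slope of the tangent line equals f'(x) at the point.
f(x) = x^2 + 6x - 4
f'(x) = 2x + 6
At x = -2:
f'(-2) = 2 * (-2) + 6
= -4 + 6
= 2

2


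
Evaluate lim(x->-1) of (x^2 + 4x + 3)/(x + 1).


Direct substitution gives 0/0, so we factor the numerator.
Factor: (x^2 + 4x + 3) = (x + 1)(x + 3)
Cancel the common factor (x + 1):
(x^2 + 4x + 3)/(x + 1) = (x + 3)
Now substitute x = -1:
= (-1) - (-3) = 2

2


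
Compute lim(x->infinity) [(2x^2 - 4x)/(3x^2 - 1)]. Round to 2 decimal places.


For limits at infinity with equal-degree polynomials,
we compare leading coefficients.
Numerator leading term: 2x^2
Denominator leading term: 3x^2
Divide both by x^2:
lim = (2 - 4/x) / (3 - 1/x^2)
As x -> infinity, the 1/x and 1/x^2 terms vanish:
= 2/3 ≈ 0.67

0.67


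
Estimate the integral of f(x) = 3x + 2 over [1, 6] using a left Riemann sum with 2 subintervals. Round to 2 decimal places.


Left Riemann sum uses left endpoints of each subinterval.
Interval: [1, 6], n = 2
dx = (6 - 1) / 2 = 5/2
Left endpoints: [1, 7/2]
f values: [5, 25/2]
Sum = dx * (sum of f values)
= 5/2 * 35/2
= 175/4 = 43.75

43.75


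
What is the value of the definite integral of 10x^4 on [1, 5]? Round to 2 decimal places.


Find the antiderivative of 10x^4:
F(x) = 10/5 * x^5
Apply the Fundamental Theorem of Calculus:
F(5) - F(1)
= 10/5 * 5^5 - 10/5 * 1^5
= 10/5 * (3125 - 1)
= 10/5 * 3124
= 6248 = 6248.00

6248.00


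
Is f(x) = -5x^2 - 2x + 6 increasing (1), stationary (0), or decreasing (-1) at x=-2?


Compute f'(x) to determine behavior:
f'(x) = -10x - 2
f'(-2) = -10 * (-2) - 2
= 20 - 2
= 18
Since f'(-2) > 0, the function is increasing (1)

1


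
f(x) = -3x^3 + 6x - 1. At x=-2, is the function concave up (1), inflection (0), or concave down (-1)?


Concavity is determined by the sign of f''(x).
f(x) = -3x^3 + 6x - 1
f'(x) = -9x^2 + 6
f''(x) = -18x
f''(-2) = -18 * (-2) + 0
= 36 + 0
= 36
Since f''(-2) > 0, the function is concave up (1)

1


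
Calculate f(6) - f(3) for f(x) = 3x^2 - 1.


Net change = f(b) - f(a)
f(x) = 3x^2 - 1
Compute f(6):
f(6) = 3 * 6^2 + 0 * 6 - 1
= 108 + 0 - 1
= 107
Compute f(3):
f(3) = 3 * 3^2 + 0 * 3 - 1
= 27 + 0 - 1
= 26
Net change = 107 - 26 = 81

81


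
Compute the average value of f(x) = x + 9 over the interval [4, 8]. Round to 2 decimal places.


Average value = 1/(b-a) * integral from a to b of f(x) dx
First compute the integral of x + 9:
F(x) = (1/2)x^2 + 9x
F(8) = 1/2 * 64 + 9 * 8 = 104
F(4) = 1/2 * 16 + 9 * 4 = 44
Integral = 104 - 44 = 60
Average = 60 / (8 - 4) = 60 / 4
= 15 = 15.00

15.00


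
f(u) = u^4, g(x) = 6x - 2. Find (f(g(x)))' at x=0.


Using the chain rule: (f(g(x)))' = f'(g(x)) * g'(x)
First, find g(0):
g(0) = 6 * 0 - 2 = -2
Next, f'(u) = 4u^3
And g'(x) = 6
So f'(g(0)) * g'(0)
= 4 * (-2)^3 * 6
= 4 * (-8) * 6
= -192

-192


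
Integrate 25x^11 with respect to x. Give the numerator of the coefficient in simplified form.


Apply the power rule for integration:
integral of ax^n dx = a/(n+1) * x^(n+1) + C
integral of 25x^11 dx
= 25/12 * x^12 + C
The coefficient in lowest terms is 25/12, and its numerator is 25

25
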